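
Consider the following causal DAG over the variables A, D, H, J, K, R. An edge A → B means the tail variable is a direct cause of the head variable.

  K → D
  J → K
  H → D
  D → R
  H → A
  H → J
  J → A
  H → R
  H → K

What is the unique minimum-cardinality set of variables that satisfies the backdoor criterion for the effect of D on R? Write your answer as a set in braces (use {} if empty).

Variables eligible for adjustment (non-descendants of D, excluding D and R): {A, H, J, K}.
Backdoor paths from D to R:
  P1: D <- H -> R
  P2: D <- K <- H -> R
  P3: D <- K <- J <- H -> R
  P4: D <- K <- J -> A <- H -> R
The empty set is not sufficient: P1 (D <- H -> R) has no collider blocking it and no conditioned non-collider, so it is open.
Try {H}:
  P1: blocked at fork node H ∈ conditioning set.
  P2: blocked at fork node H ∈ conditioning set.
  P3: blocked at fork node H ∈ conditioning set.
  P4: blocked at collider A (neither it nor any descendant is in the conditioning set).
{H} contains no descendant of D and blocks every backdoor path.
No other singleton works — e.g. {J} leaves P1 open — so {H} is the unique smallest valid adjustment set.

{H}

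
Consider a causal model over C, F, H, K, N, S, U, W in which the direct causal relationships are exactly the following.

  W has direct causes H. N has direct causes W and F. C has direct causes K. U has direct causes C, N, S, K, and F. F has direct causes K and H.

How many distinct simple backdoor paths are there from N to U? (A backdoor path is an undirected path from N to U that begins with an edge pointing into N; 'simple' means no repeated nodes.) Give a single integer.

6

A backdoor path from N to U is any simple undirected path whose first edge points into N (i.e. leaves N via a parent).
Parents of N: {F, W}.
Enumerating:
  P1: N <- W <- H -> F <- K -> C -> U
  P2: N <- W <- H -> F <- K -> U
  P3: N <- W <- H -> F -> U
  P4: N <- F <- K -> C -> U
  P5: N <- F <- K -> U
  P6: N <- F -> U
That exhausts the simple backdoor paths. Count: 6.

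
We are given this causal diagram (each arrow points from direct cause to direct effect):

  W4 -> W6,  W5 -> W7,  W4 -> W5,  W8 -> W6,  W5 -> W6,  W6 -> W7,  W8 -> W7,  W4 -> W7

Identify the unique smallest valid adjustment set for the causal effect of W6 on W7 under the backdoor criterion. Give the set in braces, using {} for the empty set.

{W4, W5, W8}

Variables eligible for adjustment (non-descendants of W6, excluding W6 and W7): {W4, W5, W8}.
Backdoor paths from W6 to W7:
  P1: W6 <- W8 -> W7
  P2: W6 <- W4 -> W5 -> W7
  P3: W6 <- W4 -> W7
  P4: W6 <- W5 <- W4 -> W7
  P5: W6 <- W5 -> W7
The empty set is not sufficient: P1 (W6 <- W8 -> W7) has no collider blocking it and no conditioned non-collider, so it is open.
Try {W4, W5, W8}:
  P1: blocked at fork node W8 ∈ conditioning set.
  P2: blocked at fork node W4 ∈ conditioning set.
  P3: blocked at fork node W4 ∈ conditioning set.
  P4: blocked at chain node W5 ∈ conditioning set.
  P5: blocked at fork node W5 ∈ conditioning set.
{W4, W5, W8} contains no descendant of W6 and blocks every backdoor path.
Every element of {W4, W5, W8} is needed (dropping W4 leaves P3 open; dropping W5 leaves P5 open; dropping W8 leaves P1 open), so no proper subset is valid.
Among all size-3 subsets of the eligible variables, only {W4, W5, W8} blocks every backdoor path, so it is the unique smallest valid adjustment set.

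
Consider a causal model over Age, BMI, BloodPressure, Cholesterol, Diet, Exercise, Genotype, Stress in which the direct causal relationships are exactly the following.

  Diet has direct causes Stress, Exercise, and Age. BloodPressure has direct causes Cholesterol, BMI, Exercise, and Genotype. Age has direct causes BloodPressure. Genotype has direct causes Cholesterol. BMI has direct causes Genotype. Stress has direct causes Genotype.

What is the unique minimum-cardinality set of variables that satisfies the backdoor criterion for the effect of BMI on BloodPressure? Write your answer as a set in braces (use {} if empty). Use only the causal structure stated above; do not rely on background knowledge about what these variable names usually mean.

{Genotype}

Variables eligible for adjustment (non-descendants of BMI, excluding BMI and BloodPressure): {Cholesterol, Exercise, Genotype, Stress}.
Backdoor paths from BMI to BloodPressure:
  P1: BMI <- Genotype <- Cholesterol -> BloodPressure
  P2: BMI <- Genotype -> Stress -> Diet <- Exercise -> BloodPressure
  P3: BMI <- Genotype -> Stress -> Diet <- Age <- BloodPressure
  P4: BMI <- Genotype -> BloodPressure
The empty set is not sufficient: P1 (BMI <- Genotype <- Cholesterol -> BloodPressure) has no collider blocking it and no conditioned non-collider, so it is open.
Try {Genotype}:
  P1: blocked at chain node Genotype ∈ conditioning set.
  P2: blocked at fork node Genotype ∈ conditioning set.
  P3: blocked at fork node Genotype ∈ conditioning set.
  P4: blocked at fork node Genotype ∈ conditioning set.
{Genotype} contains no descendant of BMI and blocks every backdoor path.
No other singleton works — e.g. {Cholesterol} leaves P4 open — so {Genotype} is the unique smallest valid adjustment set.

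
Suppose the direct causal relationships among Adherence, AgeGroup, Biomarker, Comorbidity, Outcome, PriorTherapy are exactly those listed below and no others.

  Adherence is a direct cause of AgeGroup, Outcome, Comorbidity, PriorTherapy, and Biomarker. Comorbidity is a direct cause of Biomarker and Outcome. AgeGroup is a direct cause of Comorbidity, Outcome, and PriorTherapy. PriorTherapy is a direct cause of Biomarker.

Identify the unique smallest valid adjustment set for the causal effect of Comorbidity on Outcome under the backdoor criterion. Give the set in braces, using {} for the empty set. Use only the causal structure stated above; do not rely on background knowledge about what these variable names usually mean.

{Adherence, AgeGroup}

Variables eligible for adjustment (non-descendants of Comorbidity, excluding Comorbidity and Outcome): {Adherence, AgeGroup, PriorTherapy}.
Backdoor paths from Comorbidity to Outcome:
  P1: Comorbidity <- Adherence -> AgeGroup -> Outcome
  P2: Comorbidity <- Adherence -> PriorTherapy <- AgeGroup -> Outcome
  P3: Comorbidity <- Adherence -> Outcome
  P4: Comorbidity <- Adherence -> Biomarker <- PriorTherapy <- AgeGroup -> Outcome
  P5: Comorbidity <- AgeGroup <- Adherence -> Outcome
  P6: Comorbidity <- AgeGroup -> PriorTherapy <- Adherence -> Outcome
  P7: Comorbidity <- AgeGroup -> PriorTherapy -> Biomarker <- Adherence -> Outcome
  P8: Comorbidity <- AgeGroup -> Outcome
The empty set is not sufficient: P1 (Comorbidity <- Adherence -> AgeGroup -> Outcome) has no collider blocking it and no conditioned non-collider, so it is open.
Try {Adherence, AgeGroup}:
  P1: blocked at fork node Adherence ∈ conditioning set.
  P2: blocked at fork node Adherence ∈ conditioning set.
  P3: blocked at fork node Adherence ∈ conditioning set.
  P4: blocked at fork node Adherence ∈ conditioning set.
  P5: blocked at chain node AgeGroup ∈ conditioning set.
  P6: blocked at fork node AgeGroup ∈ conditioning set.
  P7: blocked at fork node AgeGroup ∈ conditioning set.
  P8: blocked at fork node AgeGroup ∈ conditioning set.
{Adherence, AgeGroup} contains no descendant of Comorbidity and blocks every backdoor path.
Every element of {Adherence, AgeGroup} is needed (dropping Adherence leaves P3 open; dropping AgeGroup leaves P8 open), so no proper subset is valid.
Among all size-2 subsets of the eligible variables, only {Adherence, AgeGroup} blocks every backdoor path, so it is the unique smallest valid adjustment set.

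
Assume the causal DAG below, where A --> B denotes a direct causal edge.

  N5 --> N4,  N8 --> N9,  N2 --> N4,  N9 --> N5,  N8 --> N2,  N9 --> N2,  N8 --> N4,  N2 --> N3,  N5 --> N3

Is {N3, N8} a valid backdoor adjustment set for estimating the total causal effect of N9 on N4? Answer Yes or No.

No

Backdoor paths from N9 to N4 (paths whose first edge points into N9):
  P1: N9 <- N8 -> N2 -> N4
  P2: N9 <- N8 -> N2 -> N3 <- N5 -> N4
  P3: N9 <- N8 -> N4
Condition 1 (no descendant of N9 in the set): FAILS — N3 is a descendant of N9.
Condition 2 (every backdoor path blocked by {N3, N8}):
  P1: blocked at fork node N8 ∈ conditioning set.
  P2: blocked at fork node N8 ∈ conditioning set.
  P3: blocked at fork node N8 ∈ conditioning set.
{N3, N8} does not satisfy the backdoor criterion.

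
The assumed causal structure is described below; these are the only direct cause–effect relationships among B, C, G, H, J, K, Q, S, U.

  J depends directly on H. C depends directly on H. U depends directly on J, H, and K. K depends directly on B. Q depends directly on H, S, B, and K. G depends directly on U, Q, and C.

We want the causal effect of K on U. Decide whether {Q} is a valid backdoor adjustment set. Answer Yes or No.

No

Backdoor paths from K to U (paths whose first edge points into K):
  P1: K <- B -> Q <- H -> J -> U
  P2: K <- B -> Q <- H -> C -> G <- U
  P3: K <- B -> Q <- H -> U
  P4: K <- B -> Q -> G <- C <- H -> J -> U
  P5: K <- B -> Q -> G <- C <- H -> U
  P6: K <- B -> Q -> G <- U
Condition 1 (no descendant of K in the set): FAILS — Q is a descendant of K.
Condition 2 (every backdoor path blocked by {Q}):
  P1: open — collider(s) Q are conditioned on (or have a conditioned descendant) and no non-collider on the path is in the set.
  P2: blocked at collider G (neither it nor any descendant is in the conditioning set).
  P3: open — collider(s) Q are conditioned on (or have a conditioned descendant) and no non-collider on the path is in the set.
  P4: blocked at chain node Q ∈ conditioning set.
  P5: blocked at chain node Q ∈ conditioning set.
  P6: blocked at chain node Q ∈ conditioning set.
{Q} does not satisfy the backdoor criterion.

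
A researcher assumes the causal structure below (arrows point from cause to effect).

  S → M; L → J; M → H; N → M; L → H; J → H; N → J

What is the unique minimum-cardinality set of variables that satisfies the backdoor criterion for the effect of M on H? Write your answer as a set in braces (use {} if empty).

Variables eligible for adjustment (non-descendants of M, excluding M and H): {J, L, N, S}.
Backdoor paths from M to H:
  P1: M <- N -> J <- L -> H
  P2: M <- N -> J -> H
The empty set is not sufficient: P2 (M <- N -> J -> H) has no collider blocking it and no conditioned non-collider, so it is open.
Try {N}:
  P1: blocked at fork node N ∈ conditioning set.
  P2: blocked at fork node N ∈ conditioning set.
{N} contains no descendant of M and blocks every backdoor path.
No other singleton works — e.g. {S} leaves P2 open — so {N} is the unique smallest valid adjustment set.

{N}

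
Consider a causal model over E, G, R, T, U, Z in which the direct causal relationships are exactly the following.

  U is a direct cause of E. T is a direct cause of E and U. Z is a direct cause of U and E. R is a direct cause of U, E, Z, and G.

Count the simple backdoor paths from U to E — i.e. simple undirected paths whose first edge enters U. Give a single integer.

5

A backdoor path from U to E is any simple undirected path whose first edge points into U (i.e. leaves U via a parent).
Parents of U: {R, T, Z}.
Enumerating:
  P1: U <- R -> Z -> E
  P2: U <- R -> E
  P3: U <- T -> E
  P4: U <- Z <- R -> E
  P5: U <- Z -> E
That exhausts the simple backdoor paths. Count: 5.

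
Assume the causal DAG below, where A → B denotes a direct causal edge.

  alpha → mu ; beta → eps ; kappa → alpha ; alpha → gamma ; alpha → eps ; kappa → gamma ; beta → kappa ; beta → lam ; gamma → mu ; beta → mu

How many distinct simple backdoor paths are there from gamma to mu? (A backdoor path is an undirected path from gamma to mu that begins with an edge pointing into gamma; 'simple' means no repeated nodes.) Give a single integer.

A backdoor path from gamma to mu is any simple undirected path whose first edge points into gamma (i.e. leaves gamma via a parent).
Parents of gamma: {alpha, kappa}.
Enumerating:
  P1: gamma <- kappa <- beta -> eps <- alpha -> mu
  P2: gamma <- kappa <- beta -> mu
  P3: gamma <- kappa -> alpha -> eps <- beta -> mu
  P4: gamma <- kappa -> alpha -> mu
  P5: gamma <- alpha <- kappa <- beta -> mu
  P6: gamma <- alpha -> eps <- beta -> mu
  P7: gamma <- alpha -> mu
That exhausts the simple backdoor paths. Count: 7.

7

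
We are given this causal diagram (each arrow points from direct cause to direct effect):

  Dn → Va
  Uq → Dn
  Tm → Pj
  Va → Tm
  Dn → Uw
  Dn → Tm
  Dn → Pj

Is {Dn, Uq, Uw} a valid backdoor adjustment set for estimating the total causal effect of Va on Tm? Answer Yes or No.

Yes

Backdoor paths from Va to Tm (paths whose first edge points into Va):
  P1: Va <- Dn -> Tm
  P2: Va <- Dn -> Pj <- Tm
Condition 1 (no descendant of Va in the set): holds — descendants of Va are {Pj, Tm}; none are in {Dn, Uq, Uw}.
Condition 2 (every backdoor path blocked by {Dn, Uq, Uw}):
  P1: blocked at fork node Dn ∈ conditioning set.
  P2: blocked at fork node Dn ∈ conditioning set.
{Dn, Uq, Uw} satisfies the backdoor criterion.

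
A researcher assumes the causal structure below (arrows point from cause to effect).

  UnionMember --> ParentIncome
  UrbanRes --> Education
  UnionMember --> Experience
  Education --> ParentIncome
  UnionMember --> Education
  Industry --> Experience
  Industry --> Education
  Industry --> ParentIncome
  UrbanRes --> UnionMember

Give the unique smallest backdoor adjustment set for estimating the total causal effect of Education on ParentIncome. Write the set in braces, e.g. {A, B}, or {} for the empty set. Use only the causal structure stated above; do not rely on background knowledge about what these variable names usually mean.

{Industry, UnionMember}

Variables eligible for adjustment (non-descendants of Education, excluding Education and ParentIncome): {Experience, Industry, UnionMember, UrbanRes}.
Backdoor paths from Education to ParentIncome:
  P1: Education <- UrbanRes -> UnionMember -> Experience <- Industry -> ParentIncome
  P2: Education <- UrbanRes -> UnionMember -> ParentIncome
  P3: Education <- Industry -> Experience <- UnionMember -> ParentIncome
  P4: Education <- Industry -> ParentIncome
  P5: Education <- UnionMember -> Experience <- Industry -> ParentIncome
  P6: Education <- UnionMember -> ParentIncome
The empty set is not sufficient: P2 (Education <- UrbanRes -> UnionMember -> ParentIncome) has no collider blocking it and no conditioned non-collider, so it is open.
Try {Industry, UnionMember}:
  P1: blocked at chain node UnionMember ∈ conditioning set.
  P2: blocked at chain node UnionMember ∈ conditioning set.
  P3: blocked at fork node Industry ∈ conditioning set.
  P4: blocked at fork node Industry ∈ conditioning set.
  P5: blocked at fork node UnionMember ∈ conditioning set.
  P6: blocked at fork node UnionMember ∈ conditioning set.
{Industry, UnionMember} contains no descendant of Education and blocks every backdoor path.
Every element of {Industry, UnionMember} is needed (dropping Industry leaves P4 open; dropping UnionMember leaves P2 open), so no proper subset is valid.
Among all size-2 subsets of the eligible variables, only {Industry, UnionMember} blocks every backdoor path, so it is the unique smallest valid adjustment set.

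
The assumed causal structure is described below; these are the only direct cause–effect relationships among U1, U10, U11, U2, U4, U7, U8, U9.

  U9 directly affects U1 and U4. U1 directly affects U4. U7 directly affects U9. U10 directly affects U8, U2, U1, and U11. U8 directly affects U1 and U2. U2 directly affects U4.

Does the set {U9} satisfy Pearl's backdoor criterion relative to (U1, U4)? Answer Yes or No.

No

Backdoor paths from U1 to U4 (paths whose first edge points into U1):
  P1: U1 <- U10 -> U8 -> U2 -> U4
  P2: U1 <- U10 -> U2 -> U4
  P3: U1 <- U8 <- U10 -> U2 -> U4
  P4: U1 <- U8 -> U2 -> U4
  P5: U1 <- U9 -> U4
Condition 1 (no descendant of U1 in the set): holds — descendants of U1 are {U4}; none are in {U9}.
Condition 2 (every backdoor path blocked by {U9}):
  P1: open — no interior node is in the conditioning set.
  P2: open — no interior node is in the conditioning set.
  P3: open — no interior node is in the conditioning set.
  P4: open — no interior node is in the conditioning set.
  P5: blocked at fork node U9 ∈ conditioning set.
{U9} does not satisfy the backdoor criterion.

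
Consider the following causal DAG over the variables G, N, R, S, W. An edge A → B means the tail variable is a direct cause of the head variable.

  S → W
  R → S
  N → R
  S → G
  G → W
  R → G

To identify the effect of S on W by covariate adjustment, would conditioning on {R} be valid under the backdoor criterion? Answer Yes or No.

Backdoor paths from S to W (paths whose first edge points into S):
  P1: S <- R -> G -> W
Condition 1 (no descendant of S in the set): holds — descendants of S are {G, W}; none are in {R}.
Condition 2 (every backdoor path blocked by {R}):
  P1: blocked at fork node R ∈ conditioning set.
{R} satisfies the backdoor criterion.

Yes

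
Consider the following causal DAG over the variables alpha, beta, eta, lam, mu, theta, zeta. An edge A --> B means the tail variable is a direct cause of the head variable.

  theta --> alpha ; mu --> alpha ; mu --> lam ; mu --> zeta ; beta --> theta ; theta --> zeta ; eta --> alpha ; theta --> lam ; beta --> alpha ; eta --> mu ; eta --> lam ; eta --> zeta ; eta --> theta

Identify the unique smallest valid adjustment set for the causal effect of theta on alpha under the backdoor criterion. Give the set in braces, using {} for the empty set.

Variables eligible for adjustment (non-descendants of theta, excluding theta and alpha): {beta, eta, mu}.
Backdoor paths from theta to alpha:
  P1: theta <- eta -> mu -> alpha
  P2: theta <- eta -> zeta <- mu -> alpha
  P3: theta <- eta -> alpha
  P4: theta <- eta -> lam <- mu -> alpha
  P5: theta <- beta -> alpha
The empty set is not sufficient: P1 (theta <- eta -> mu -> alpha) has no collider blocking it and no conditioned non-collider, so it is open.
Try {beta, eta}:
  P1: blocked at fork node eta ∈ conditioning set.
  P2: blocked at fork node eta ∈ conditioning set.
  P3: blocked at fork node eta ∈ conditioning set.
  P4: blocked at fork node eta ∈ conditioning set.
  P5: blocked at fork node beta ∈ conditioning set.
{beta, eta} contains no descendant of theta and blocks every backdoor path.
Every element of {beta, eta} is needed (dropping beta leaves P5 open; dropping eta leaves P1 open), so no proper subset is valid.
Among all size-2 subsets of the eligible variables, only {beta, eta} blocks every backdoor path, so it is the unique smallest valid adjustment set.

{beta, eta}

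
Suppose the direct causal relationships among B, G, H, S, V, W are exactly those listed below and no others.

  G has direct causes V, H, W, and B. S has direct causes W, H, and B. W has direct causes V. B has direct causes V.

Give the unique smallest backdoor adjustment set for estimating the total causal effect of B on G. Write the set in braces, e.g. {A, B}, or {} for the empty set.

{V}

Variables eligible for adjustment (non-descendants of B, excluding B and G): {H, V, W}.
Backdoor paths from B to G:
  P1: B <- V -> W -> S <- H -> G
  P2: B <- V -> W -> G
  P3: B <- V -> G
The empty set is not sufficient: P2 (B <- V -> W -> G) has no collider blocking it and no conditioned non-collider, so it is open.
Try {V}:
  P1: blocked at fork node V ∈ conditioning set.
  P2: blocked at fork node V ∈ conditioning set.
  P3: blocked at fork node V ∈ conditioning set.
{V} contains no descendant of B and blocks every backdoor path.
No other singleton works — e.g. {W} leaves P3 open — so {V} is the unique smallest valid adjustment set.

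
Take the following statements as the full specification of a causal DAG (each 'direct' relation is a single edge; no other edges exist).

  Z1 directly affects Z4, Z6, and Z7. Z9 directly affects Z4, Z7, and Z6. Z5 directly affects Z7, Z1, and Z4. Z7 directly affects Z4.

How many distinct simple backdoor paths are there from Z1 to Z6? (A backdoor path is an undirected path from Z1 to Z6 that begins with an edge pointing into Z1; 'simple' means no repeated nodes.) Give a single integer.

A backdoor path from Z1 to Z6 is any simple undirected path whose first edge points into Z1 (i.e. leaves Z1 via a parent).
Parents of Z1: {Z5}.
Enumerating:
  P1: Z1 <- Z5 -> Z7 <- Z9 -> Z6
  P2: Z1 <- Z5 -> Z7 -> Z4 <- Z9 -> Z6
  P3: Z1 <- Z5 -> Z4 <- Z9 -> Z6
  P4: Z1 <- Z5 -> Z4 <- Z7 <- Z9 -> Z6
That exhausts the simple backdoor paths. Count: 4.

4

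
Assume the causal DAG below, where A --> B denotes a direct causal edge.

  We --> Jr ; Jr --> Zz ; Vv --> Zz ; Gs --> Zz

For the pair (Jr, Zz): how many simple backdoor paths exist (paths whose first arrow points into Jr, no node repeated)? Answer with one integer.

A backdoor path from Jr to Zz is any simple undirected path whose first edge points into Jr (i.e. leaves Jr via a parent).
Parents of Jr: {We}.
No simple path from any parent of Jr reaches Zz without revisiting Jr, so there are no backdoor paths.

0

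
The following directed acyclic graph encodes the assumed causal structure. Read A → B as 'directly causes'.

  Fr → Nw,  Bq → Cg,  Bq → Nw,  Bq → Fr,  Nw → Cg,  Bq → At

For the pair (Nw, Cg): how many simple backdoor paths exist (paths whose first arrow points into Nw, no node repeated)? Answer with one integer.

A backdoor path from Nw to Cg is any simple undirected path whose first edge points into Nw (i.e. leaves Nw via a parent).
Parents of Nw: {Bq, Fr}.
Enumerating:
  P1: Nw <- Bq -> Cg
  P2: Nw <- Fr <- Bq -> Cg
That exhausts the simple backdoor paths. Count: 2.

2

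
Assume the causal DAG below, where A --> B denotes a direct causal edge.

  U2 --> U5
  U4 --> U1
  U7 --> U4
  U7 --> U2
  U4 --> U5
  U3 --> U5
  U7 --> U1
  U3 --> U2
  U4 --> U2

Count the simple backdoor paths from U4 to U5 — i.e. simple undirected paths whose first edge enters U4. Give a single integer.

A backdoor path from U4 to U5 is any simple undirected path whose first edge points into U4 (i.e. leaves U4 via a parent).
Parents of U4: {U7}.
Enumerating:
  P1: U4 <- U7 -> U2 <- U3 -> U5
  P2: U4 <- U7 -> U2 -> U5
That exhausts the simple backdoor paths. Count: 2.

2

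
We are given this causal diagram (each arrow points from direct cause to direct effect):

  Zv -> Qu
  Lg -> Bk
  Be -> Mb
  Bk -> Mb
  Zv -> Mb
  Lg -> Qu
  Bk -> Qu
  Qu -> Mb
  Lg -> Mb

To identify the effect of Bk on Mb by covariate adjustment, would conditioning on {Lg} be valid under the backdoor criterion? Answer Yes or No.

Backdoor paths from Bk to Mb (paths whose first edge points into Bk):
  P1: Bk <- Lg -> Qu <- Zv -> Mb
  P2: Bk <- Lg -> Qu -> Mb
  P3: Bk <- Lg -> Mb
Condition 1 (no descendant of Bk in the set): holds — descendants of Bk are {Mb, Qu}; none are in {Lg}.
Condition 2 (every backdoor path blocked by {Lg}):
  P1: blocked at fork node Lg ∈ conditioning set.
  P2: blocked at fork node Lg ∈ conditioning set.
  P3: blocked at fork node Lg ∈ conditioning set.
{Lg} satisfies the backdoor criterion.

Yes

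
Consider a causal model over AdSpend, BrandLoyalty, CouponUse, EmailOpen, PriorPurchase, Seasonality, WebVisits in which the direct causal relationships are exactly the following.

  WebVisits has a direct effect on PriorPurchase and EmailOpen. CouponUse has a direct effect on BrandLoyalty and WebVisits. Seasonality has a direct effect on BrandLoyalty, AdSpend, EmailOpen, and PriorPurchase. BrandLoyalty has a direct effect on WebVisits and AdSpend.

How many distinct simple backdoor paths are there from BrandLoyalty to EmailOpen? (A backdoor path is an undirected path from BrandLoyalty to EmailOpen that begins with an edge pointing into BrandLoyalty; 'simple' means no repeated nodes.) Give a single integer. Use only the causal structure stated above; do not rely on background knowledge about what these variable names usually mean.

4

A backdoor path from BrandLoyalty to EmailOpen is any simple undirected path whose first edge points into BrandLoyalty (i.e. leaves BrandLoyalty via a parent).
Parents of BrandLoyalty: {CouponUse, Seasonality}.
Enumerating:
  P1: BrandLoyalty <- Seasonality -> PriorPurchase <- WebVisits -> EmailOpen
  P2: BrandLoyalty <- Seasonality -> EmailOpen
  P3: BrandLoyalty <- CouponUse -> WebVisits -> PriorPurchase <- Seasonality -> EmailOpen
  P4: BrandLoyalty <- CouponUse -> WebVisits -> EmailOpen
That exhausts the simple backdoor paths. Count: 4.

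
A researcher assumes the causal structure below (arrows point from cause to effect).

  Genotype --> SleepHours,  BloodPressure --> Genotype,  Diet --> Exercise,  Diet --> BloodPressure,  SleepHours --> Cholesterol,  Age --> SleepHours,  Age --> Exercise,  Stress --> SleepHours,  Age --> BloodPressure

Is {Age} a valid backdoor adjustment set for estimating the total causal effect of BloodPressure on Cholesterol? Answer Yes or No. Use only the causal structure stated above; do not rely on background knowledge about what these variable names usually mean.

Yes

Backdoor paths from BloodPressure to Cholesterol (paths whose first edge points into BloodPressure):
  P1: BloodPressure <- Age -> SleepHours -> Cholesterol
  P2: BloodPressure <- Diet -> Exercise <- Age -> SleepHours -> Cholesterol
Condition 1 (no descendant of BloodPressure in the set): holds — descendants of BloodPressure are {Cholesterol, Genotype, SleepHours}; none are in {Age}.
Condition 2 (every backdoor path blocked by {Age}):
  P1: blocked at fork node Age ∈ conditioning set.
  P2: blocked at collider Exercise (neither it nor any descendant is in the conditioning set).
{Age} satisfies the backdoor criterion.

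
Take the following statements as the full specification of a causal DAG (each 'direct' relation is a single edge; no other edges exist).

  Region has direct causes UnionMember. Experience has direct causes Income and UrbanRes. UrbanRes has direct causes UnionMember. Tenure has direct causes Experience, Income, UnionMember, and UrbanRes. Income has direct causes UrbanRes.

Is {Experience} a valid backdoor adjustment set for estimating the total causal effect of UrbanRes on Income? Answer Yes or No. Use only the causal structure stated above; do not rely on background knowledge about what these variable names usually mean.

No

Backdoor paths from UrbanRes to Income (paths whose first edge points into UrbanRes):
  P1: UrbanRes <- UnionMember -> Tenure <- Income
  P2: UrbanRes <- UnionMember -> Tenure <- Experience <- Income
Condition 1 (no descendant of UrbanRes in the set): FAILS — Experience is a descendant of UrbanRes.
Condition 2 (every backdoor path blocked by {Experience}):
  P1: blocked at collider Tenure (neither it nor any descendant is in the conditioning set).
  P2: blocked at collider Tenure (neither it nor any descendant is in the conditioning set).
{Experience} does not satisfy the backdoor criterion.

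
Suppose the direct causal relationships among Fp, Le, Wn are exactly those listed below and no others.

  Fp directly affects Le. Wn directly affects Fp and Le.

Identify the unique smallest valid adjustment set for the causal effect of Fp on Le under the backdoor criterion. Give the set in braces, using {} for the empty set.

{Wn}

Variables eligible for adjustment (non-descendants of Fp, excluding Fp and Le): {Wn}.
Backdoor paths from Fp to Le:
  P1: Fp <- Wn -> Le
The empty set is not sufficient: P1 (Fp <- Wn -> Le) has no collider blocking it and no conditioned non-collider, so it is open.
Try {Wn}:
  P1: blocked at fork node Wn ∈ conditioning set.
{Wn} contains no descendant of Fp and blocks every backdoor path.
{Wn} is the unique smallest valid adjustment set.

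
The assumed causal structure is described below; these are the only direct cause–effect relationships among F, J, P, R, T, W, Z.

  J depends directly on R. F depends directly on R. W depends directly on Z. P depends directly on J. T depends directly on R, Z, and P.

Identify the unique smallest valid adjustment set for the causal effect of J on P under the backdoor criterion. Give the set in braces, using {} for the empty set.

Variables eligible for adjustment (non-descendants of J, excluding J and P): {F, R, W, Z}.
Backdoor paths from J to P:
  P1: J <- R -> T <- P
Each backdoor path contains an unconditioned collider, so every path is already blocked with the empty conditioning set:
  P1: blocked at collider T (neither it nor any descendant is in the conditioning set).
The empty set is therefore the unique smallest valid set.

{}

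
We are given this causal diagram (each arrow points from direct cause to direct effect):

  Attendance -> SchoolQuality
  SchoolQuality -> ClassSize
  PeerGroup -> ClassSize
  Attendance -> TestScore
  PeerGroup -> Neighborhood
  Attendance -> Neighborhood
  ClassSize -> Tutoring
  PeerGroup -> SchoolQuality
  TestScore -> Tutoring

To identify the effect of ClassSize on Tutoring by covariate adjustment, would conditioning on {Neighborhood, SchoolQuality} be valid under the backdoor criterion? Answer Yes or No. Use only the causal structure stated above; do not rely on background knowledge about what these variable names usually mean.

No

Backdoor paths from ClassSize to Tutoring (paths whose first edge points into ClassSize):
  P1: ClassSize <- PeerGroup -> SchoolQuality <- Attendance -> TestScore -> Tutoring
  P2: ClassSize <- PeerGroup -> Neighborhood <- Attendance -> TestScore -> Tutoring
  P3: ClassSize <- SchoolQuality <- Attendance -> TestScore -> Tutoring
  P4: ClassSize <- SchoolQuality <- PeerGroup -> Neighborhood <- Attendance -> TestScore -> Tutoring
Condition 1 (no descendant of ClassSize in the set): holds — descendants of ClassSize are {Tutoring}; none are in {Neighborhood, SchoolQuality}.
Condition 2 (every backdoor path blocked by {Neighborhood, SchoolQuality}):
  P1: open — collider(s) SchoolQuality are conditioned on (or have a conditioned descendant) and no non-collider on the path is in the set.
  P2: open — collider(s) Neighborhood are conditioned on (or have a conditioned descendant) and no non-collider on the path is in the set.
  P3: blocked at chain node SchoolQuality ∈ conditioning set.
  P4: blocked at chain node SchoolQuality ∈ conditioning set.
{Neighborhood, SchoolQuality} does not satisfy the backdoor criterion.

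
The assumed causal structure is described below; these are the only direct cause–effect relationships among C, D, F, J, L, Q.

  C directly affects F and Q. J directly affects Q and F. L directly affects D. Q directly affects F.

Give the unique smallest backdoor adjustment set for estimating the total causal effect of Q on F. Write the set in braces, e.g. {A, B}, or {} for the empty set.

Variables eligible for adjustment (non-descendants of Q, excluding Q and F): {C, D, J, L}.
Backdoor paths from Q to F:
  P1: Q <- J -> F
  P2: Q <- C -> F
The empty set is not sufficient: P1 (Q <- J -> F) has no collider blocking it and no conditioned non-collider, so it is open.
Try {C, J}:
  P1: blocked at fork node J ∈ conditioning set.
  P2: blocked at fork node C ∈ conditioning set.
{C, J} contains no descendant of Q and blocks every backdoor path.
Every element of {C, J} is needed (dropping C leaves P2 open; dropping J leaves P1 open), so no proper subset is valid.
Among all size-2 subsets of the eligible variables, only {C, J} blocks every backdoor path, so it is the unique smallest valid adjustment set.

{C, J}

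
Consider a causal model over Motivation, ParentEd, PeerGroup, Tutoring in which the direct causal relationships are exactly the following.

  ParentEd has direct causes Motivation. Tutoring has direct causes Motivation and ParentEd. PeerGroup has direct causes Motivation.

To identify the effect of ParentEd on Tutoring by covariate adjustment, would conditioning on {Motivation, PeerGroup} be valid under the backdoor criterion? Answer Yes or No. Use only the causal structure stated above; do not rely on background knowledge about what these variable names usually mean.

Yes

Backdoor paths from ParentEd to Tutoring (paths whose first edge points into ParentEd):
  P1: ParentEd <- Motivation -> Tutoring
Condition 1 (no descendant of ParentEd in the set): holds — descendants of ParentEd are {Tutoring}; none are in {Motivation, PeerGroup}.
Condition 2 (every backdoor path blocked by {Motivation, PeerGroup}):
  P1: blocked at fork node Motivation ∈ conditioning set.
{Motivation, PeerGroup} satisfies the backdoor criterion.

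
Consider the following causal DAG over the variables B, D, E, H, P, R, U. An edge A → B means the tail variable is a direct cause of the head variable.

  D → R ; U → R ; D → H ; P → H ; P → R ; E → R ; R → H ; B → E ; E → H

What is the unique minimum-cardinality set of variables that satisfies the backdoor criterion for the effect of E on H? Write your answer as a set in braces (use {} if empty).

Variables eligible for adjustment (non-descendants of E, excluding E and H): {B, D, P, U}.
Backdoor paths from E to H:
  (none)
With no backdoor paths the empty set already satisfies the criterion, and it is trivially minimal.

{}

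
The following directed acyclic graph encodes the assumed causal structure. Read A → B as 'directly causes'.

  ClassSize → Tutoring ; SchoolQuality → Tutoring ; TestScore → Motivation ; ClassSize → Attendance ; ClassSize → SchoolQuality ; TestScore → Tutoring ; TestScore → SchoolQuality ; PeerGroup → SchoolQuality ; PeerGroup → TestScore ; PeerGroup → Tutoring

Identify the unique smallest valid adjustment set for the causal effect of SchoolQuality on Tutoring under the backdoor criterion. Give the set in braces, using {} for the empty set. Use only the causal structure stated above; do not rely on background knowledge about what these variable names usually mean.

Variables eligible for adjustment (non-descendants of SchoolQuality, excluding SchoolQuality and Tutoring): {Attendance, ClassSize, Motivation, PeerGroup, TestScore}.
Backdoor paths from SchoolQuality to Tutoring:
  P1: SchoolQuality <- PeerGroup -> TestScore -> Tutoring
  P2: SchoolQuality <- PeerGroup -> Tutoring
  P3: SchoolQuality <- ClassSize -> Tutoring
  P4: SchoolQuality <- TestScore <- PeerGroup -> Tutoring
  P5: SchoolQuality <- TestScore -> Tutoring
The empty set is not sufficient: P1 (SchoolQuality <- PeerGroup -> TestScore -> Tutoring) has no collider blocking it and no conditioned non-collider, so it is open.
Try {ClassSize, PeerGroup, TestScore}:
  P1: blocked at fork node PeerGroup ∈ conditioning set.
  P2: blocked at fork node PeerGroup ∈ conditioning set.
  P3: blocked at fork node ClassSize ∈ conditioning set.
  P4: blocked at chain node TestScore ∈ conditioning set.
  P5: blocked at fork node TestScore ∈ conditioning set.
{ClassSize, PeerGroup, TestScore} contains no descendant of SchoolQuality and blocks every backdoor path.
Every element of {ClassSize, PeerGroup, TestScore} is needed (dropping ClassSize leaves P3 open; dropping PeerGroup leaves P2 open; dropping TestScore leaves P5 open), so no proper subset is valid.
Among all size-3 subsets of the eligible variables, only {ClassSize, PeerGroup, TestScore} blocks every backdoor path, so it is the unique smallest valid adjustment set.

{ClassSize, PeerGroup, TestScore}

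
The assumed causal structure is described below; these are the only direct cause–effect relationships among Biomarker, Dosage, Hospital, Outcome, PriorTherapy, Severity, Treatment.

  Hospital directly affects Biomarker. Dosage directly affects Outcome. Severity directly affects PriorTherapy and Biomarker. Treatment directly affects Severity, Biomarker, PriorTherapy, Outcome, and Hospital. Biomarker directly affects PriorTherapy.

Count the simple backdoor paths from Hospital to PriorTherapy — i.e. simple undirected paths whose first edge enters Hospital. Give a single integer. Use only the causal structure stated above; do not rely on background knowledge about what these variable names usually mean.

5

A backdoor path from Hospital to PriorTherapy is any simple undirected path whose first edge points into Hospital (i.e. leaves Hospital via a parent).
Parents of Hospital: {Treatment}.
Enumerating:
  P1: Hospital <- Treatment -> Severity -> Biomarker -> PriorTherapy
  P2: Hospital <- Treatment -> Severity -> PriorTherapy
  P3: Hospital <- Treatment -> Biomarker <- Severity -> PriorTherapy
  P4: Hospital <- Treatment -> Biomarker -> PriorTherapy
  P5: Hospital <- Treatment -> PriorTherapy
That exhausts the simple backdoor paths. Count: 5.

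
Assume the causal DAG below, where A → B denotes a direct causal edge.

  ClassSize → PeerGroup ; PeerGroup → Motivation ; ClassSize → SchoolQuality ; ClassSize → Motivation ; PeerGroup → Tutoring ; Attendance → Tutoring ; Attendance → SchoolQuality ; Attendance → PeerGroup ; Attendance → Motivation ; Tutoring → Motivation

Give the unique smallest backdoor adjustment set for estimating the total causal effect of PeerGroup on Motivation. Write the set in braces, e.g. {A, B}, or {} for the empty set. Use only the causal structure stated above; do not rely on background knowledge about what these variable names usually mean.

Variables eligible for adjustment (non-descendants of PeerGroup, excluding PeerGroup and Motivation): {Attendance, ClassSize, SchoolQuality}.
Backdoor paths from PeerGroup to Motivation:
  P1: PeerGroup <- ClassSize -> Motivation
  P2: PeerGroup <- ClassSize -> SchoolQuality <- Attendance -> Tutoring -> Motivation
  P3: PeerGroup <- ClassSize -> SchoolQuality <- Attendance -> Motivation
  P4: PeerGroup <- Attendance -> Tutoring -> Motivation
  P5: PeerGroup <- Attendance -> Motivation
  P6: PeerGroup <- Attendance -> SchoolQuality <- ClassSize -> Motivation
The empty set is not sufficient: P1 (PeerGroup <- ClassSize -> Motivation) has no collider blocking it and no conditioned non-collider, so it is open.
Try {Attendance, ClassSize}:
  P1: blocked at fork node ClassSize ∈ conditioning set.
  P2: blocked at fork node ClassSize ∈ conditioning set.
  P3: blocked at fork node ClassSize ∈ conditioning set.
  P4: blocked at fork node Attendance ∈ conditioning set.
  P5: blocked at fork node Attendance ∈ conditioning set.
  P6: blocked at fork node Attendance ∈ conditioning set.
{Attendance, ClassSize} contains no descendant of PeerGroup and blocks every backdoor path.
Every element of {Attendance, ClassSize} is needed (dropping Attendance leaves P4 open; dropping ClassSize leaves P1 open), so no proper subset is valid.
Among all size-2 subsets of the eligible variables, only {Attendance, ClassSize} blocks every backdoor path, so it is the unique smallest valid adjustment set.

{Attendance, ClassSize}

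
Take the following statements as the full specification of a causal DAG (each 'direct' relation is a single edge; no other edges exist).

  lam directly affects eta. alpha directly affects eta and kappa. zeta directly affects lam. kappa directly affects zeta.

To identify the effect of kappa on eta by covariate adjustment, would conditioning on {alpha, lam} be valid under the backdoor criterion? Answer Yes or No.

Backdoor paths from kappa to eta (paths whose first edge points into kappa):
  P1: kappa <- alpha -> eta
Condition 1 (no descendant of kappa in the set): FAILS — lam is a descendant of kappa.
Condition 2 (every backdoor path blocked by {alpha, lam}):
  P1: blocked at fork node alpha ∈ conditioning set.
{alpha, lam} does not satisfy the backdoor criterion.

No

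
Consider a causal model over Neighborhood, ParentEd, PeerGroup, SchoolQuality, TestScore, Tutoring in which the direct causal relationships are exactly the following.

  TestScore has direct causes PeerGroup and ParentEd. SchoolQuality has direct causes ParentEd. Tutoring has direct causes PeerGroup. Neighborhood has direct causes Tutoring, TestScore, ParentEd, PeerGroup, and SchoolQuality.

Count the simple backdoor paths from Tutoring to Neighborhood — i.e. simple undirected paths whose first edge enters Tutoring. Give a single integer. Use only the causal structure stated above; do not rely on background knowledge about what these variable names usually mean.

A backdoor path from Tutoring to Neighborhood is any simple undirected path whose first edge points into Tutoring (i.e. leaves Tutoring via a parent).
Parents of Tutoring: {PeerGroup}.
Enumerating:
  P1: Tutoring <- PeerGroup -> TestScore <- ParentEd -> SchoolQuality -> Neighborhood
  P2: Tutoring <- PeerGroup -> TestScore <- ParentEd -> Neighborhood
  P3: Tutoring <- PeerGroup -> TestScore -> Neighborhood
  P4: Tutoring <- PeerGroup -> Neighborhood
That exhausts the simple backdoor paths. Count: 4.

4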